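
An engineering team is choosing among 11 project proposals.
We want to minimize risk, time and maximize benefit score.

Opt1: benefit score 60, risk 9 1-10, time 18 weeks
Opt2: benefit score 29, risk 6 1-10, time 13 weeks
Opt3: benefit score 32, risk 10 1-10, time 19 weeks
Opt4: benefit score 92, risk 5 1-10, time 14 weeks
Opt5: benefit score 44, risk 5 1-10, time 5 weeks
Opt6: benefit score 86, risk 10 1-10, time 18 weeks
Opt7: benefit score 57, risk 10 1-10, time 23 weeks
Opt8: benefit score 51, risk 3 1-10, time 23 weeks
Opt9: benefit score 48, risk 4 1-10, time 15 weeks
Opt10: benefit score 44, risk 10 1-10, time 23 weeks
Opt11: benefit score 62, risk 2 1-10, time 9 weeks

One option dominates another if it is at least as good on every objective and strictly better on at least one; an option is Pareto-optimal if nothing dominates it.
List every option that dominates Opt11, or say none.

Opt1: worse on benefit score (60 vs 62).
Opt2: worse on benefit score (29 vs 62).
Opt3: worse on benefit score (32 vs 62).
Opt4: worse on risk (5 vs 2).
Opt5: worse on benefit score (44 vs 62).
Opt6: worse on risk (10 vs 2).
Opt7: worse on benefit score (57 vs 62).
Opt8: worse on benefit score (51 vs 62).
Opt9: worse on benefit score (48 vs 62).
Opt10: worse on benefit score (44 vs 62).
No option dominates Opt11.

none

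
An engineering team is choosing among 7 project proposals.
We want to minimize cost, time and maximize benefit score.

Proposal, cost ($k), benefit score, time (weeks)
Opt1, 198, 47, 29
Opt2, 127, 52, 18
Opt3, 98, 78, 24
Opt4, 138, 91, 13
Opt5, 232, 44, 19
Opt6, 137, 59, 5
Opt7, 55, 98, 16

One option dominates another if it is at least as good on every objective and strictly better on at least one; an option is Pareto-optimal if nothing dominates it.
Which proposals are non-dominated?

Opt4, Opt6, Opt7

Opt1: dominated by Opt2 (cost 127≤198, benefit score 52≥47, time 18≤29).
Opt2: dominated by Opt7 (cost 55≤127, benefit score 98≥52, time 16≤18).
Opt3: dominated by Opt7 (cost 55≤98, benefit score 98≥78, time 16≤24).
Opt4: not dominated.
Opt5: dominated by Opt2 (cost 127≤232, benefit score 52≥44, time 18≤19).
Opt6: not dominated (best time).
Opt7: not dominated (best cost).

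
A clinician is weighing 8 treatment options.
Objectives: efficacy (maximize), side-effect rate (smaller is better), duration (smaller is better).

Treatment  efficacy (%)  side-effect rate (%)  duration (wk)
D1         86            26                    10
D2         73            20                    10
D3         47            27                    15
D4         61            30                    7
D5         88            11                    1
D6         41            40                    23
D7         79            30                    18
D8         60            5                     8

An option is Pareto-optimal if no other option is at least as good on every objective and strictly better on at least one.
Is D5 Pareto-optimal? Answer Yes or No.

D1: worse on efficacy (86 vs 88).
D2: worse on efficacy (73 vs 88).
D3: worse on efficacy (47 vs 88).
D4: worse on efficacy (61 vs 88).
D6: worse on efficacy (41 vs 88).
D7: worse on efficacy (79 vs 88).
D8: worse on efficacy (60 vs 88).
No option is at least as good as D5 on every objective and strictly better on one.

Yes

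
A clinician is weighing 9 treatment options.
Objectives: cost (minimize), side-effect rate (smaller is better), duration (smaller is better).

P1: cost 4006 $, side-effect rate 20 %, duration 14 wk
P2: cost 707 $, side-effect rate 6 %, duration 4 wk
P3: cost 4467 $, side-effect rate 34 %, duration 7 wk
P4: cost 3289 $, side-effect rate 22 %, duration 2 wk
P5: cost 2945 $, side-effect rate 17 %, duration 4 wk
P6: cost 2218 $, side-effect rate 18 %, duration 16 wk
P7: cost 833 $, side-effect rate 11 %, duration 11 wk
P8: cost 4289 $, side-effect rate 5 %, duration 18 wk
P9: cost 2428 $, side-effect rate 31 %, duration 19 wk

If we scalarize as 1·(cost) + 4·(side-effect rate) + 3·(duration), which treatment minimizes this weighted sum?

P2

P1: 1·4006 + 4·20 + 3·14 = 4128
P2: 1·707 + 4·6 + 3·4 = 743
P3: 1·4467 + 4·34 + 3·7 = 4624
P4: 1·3289 + 4·22 + 3·2 = 3383
P5: 1·2945 + 4·17 + 3·4 = 3025
P6: 1·2218 + 4·18 + 3·16 = 2338
P7: 1·833 + 4·11 + 3·11 = 910
P8: 1·4289 + 4·5 + 3·18 = 4363
P9: 1·2428 + 4·31 + 3·19 = 2609
Lowest: P2 at 743.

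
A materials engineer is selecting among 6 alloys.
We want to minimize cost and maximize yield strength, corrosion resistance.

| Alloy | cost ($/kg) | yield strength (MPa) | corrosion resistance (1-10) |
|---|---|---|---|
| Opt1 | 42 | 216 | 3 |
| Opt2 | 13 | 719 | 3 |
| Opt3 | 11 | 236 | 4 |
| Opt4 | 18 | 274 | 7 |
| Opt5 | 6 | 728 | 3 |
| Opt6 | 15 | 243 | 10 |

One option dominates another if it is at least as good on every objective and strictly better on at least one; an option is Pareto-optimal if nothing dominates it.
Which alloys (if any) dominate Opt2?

Opt5: cost 6≤13, yield strength 728≥719, corrosion resistance 3≥3 — dominates Opt2.
Others (Opt1, Opt3, Opt4, Opt6) are each worse than Opt2 on at least one objective.

Opt5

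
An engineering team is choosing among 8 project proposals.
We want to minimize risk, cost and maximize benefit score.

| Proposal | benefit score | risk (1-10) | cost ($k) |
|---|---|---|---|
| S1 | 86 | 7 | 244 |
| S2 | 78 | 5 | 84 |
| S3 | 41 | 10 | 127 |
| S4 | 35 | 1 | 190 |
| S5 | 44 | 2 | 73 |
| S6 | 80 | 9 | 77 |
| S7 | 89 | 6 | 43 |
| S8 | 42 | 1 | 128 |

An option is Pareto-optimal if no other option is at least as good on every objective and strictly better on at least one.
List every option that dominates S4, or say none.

S8

S8: benefit score 42≥35, risk 1≤1, cost 128≤190 — dominates S4.
Others (S1, S2, S3, S5, S6, S7) are each worse than S4 on at least one objective.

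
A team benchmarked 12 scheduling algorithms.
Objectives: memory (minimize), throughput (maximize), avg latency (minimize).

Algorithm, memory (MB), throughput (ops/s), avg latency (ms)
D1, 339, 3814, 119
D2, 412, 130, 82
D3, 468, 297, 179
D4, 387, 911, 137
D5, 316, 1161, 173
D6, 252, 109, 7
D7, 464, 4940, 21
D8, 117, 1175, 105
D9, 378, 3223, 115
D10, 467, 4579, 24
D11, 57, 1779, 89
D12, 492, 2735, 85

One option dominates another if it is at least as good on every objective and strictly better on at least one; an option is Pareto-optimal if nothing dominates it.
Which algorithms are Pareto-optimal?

D1: not dominated.
D2: not dominated.
D3: dominated by D1 (memory 339≤468, throughput 3814≥297, avg latency 119≤179).
D4: dominated by D1 (memory 339≤387, throughput 3814≥911, avg latency 119≤137).
D5: dominated by D8 (memory 117≤316, throughput 1175≥1161, avg latency 105≤173).
D6: not dominated (best avg latency).
D7: not dominated (best throughput).
D8: dominated by D11 (memory 57≤117, throughput 1779≥1175, avg latency 89≤105).
D9: not dominated.
D10: dominated by D7 (memory 464≤467, throughput 4940≥4579, avg latency 21≤24).
D11: not dominated (best memory).
D12: dominated by D7 (memory 464≤492, throughput 4940≥2735, avg latency 21≤85).

D1, D2, D6, D7, D9, D11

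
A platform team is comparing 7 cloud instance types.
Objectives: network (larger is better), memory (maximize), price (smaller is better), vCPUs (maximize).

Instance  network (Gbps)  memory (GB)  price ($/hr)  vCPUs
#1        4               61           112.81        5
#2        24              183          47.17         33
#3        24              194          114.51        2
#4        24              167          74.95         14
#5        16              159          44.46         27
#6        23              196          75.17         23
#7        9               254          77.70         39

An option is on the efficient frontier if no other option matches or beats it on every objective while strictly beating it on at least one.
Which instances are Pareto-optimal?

#1: dominated by #2 (network 24≥4, memory 183≥61, price 47.17≤112.81, vCPUs 33≥5).
#2: not dominated.
#3: not dominated.
#4: dominated by #2 (network 24≥24, memory 183≥167, price 47.17≤74.95, vCPUs 33≥14).
#5: not dominated (best price).
#6: not dominated.
#7: not dominated (best memory).

#2, #3, #5, #6, #7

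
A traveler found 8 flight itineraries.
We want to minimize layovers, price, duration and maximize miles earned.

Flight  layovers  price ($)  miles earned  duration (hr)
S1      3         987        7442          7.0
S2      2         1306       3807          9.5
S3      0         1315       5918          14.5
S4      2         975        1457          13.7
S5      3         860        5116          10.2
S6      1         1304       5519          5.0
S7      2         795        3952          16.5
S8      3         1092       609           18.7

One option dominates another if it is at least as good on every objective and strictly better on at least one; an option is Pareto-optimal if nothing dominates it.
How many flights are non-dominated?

S1: not dominated (best miles earned).
S2: dominated by S6 (layovers 1≤2, price 1304≤1306, miles earned 5519≥3807, duration 5.0≤9.5).
S3: not dominated (best layovers).
S4: not dominated.
S5: not dominated.
S6: not dominated (best duration).
S7: not dominated (best price).
S8: dominated by S1 (layovers 3≤3, price 987≤1092, miles earned 7442≥609, duration 7.0≤18.7).
Pareto-optimal: S1, S3, S4, S5, S6, S7 → 6.

6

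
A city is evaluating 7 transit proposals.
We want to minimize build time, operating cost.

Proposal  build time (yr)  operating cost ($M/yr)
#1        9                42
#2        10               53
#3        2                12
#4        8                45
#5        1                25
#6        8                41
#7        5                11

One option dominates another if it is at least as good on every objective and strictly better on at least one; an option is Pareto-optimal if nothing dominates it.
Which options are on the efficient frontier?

#1: dominated by #3 (build time 2≤9, operating cost 12≤42).
#2: dominated by #1 (build time 9≤10, operating cost 42≤53).
#3: not dominated.
#4: dominated by #3 (build time 2≤8, operating cost 12≤45).
#5: not dominated (best build time).
#6: dominated by #3 (build time 2≤8, operating cost 12≤41).
#7: not dominated (best operating cost).

#3, #5, #7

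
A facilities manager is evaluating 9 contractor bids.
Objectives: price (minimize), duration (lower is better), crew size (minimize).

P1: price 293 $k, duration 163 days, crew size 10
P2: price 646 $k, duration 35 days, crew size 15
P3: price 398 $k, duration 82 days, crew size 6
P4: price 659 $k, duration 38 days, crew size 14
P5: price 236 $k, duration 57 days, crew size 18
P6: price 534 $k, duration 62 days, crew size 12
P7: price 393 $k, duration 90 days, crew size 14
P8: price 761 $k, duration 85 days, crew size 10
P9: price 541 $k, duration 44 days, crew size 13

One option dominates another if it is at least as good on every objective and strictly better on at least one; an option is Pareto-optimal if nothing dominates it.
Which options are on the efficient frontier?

P1, P2, P3, P4, P5, P6, P7, P9

P1: not dominated.
P2: not dominated (best duration).
P3: not dominated (best crew size).
P4: not dominated.
P5: not dominated (best price).
P6: not dominated.
P7: not dominated.
P8: dominated by P3 (price 398≤761, duration 82≤85, crew size 6≤10).
P9: not dominated.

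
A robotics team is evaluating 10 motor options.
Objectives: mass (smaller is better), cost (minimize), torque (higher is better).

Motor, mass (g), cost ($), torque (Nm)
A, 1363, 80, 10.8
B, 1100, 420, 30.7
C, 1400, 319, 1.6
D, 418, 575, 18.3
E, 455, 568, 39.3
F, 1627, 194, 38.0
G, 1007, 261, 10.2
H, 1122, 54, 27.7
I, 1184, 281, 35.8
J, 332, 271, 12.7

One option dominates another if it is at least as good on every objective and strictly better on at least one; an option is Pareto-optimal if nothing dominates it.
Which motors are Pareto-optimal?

A: dominated by H (mass 1122≤1363, cost 54≤80, torque 27.7≥10.8).
B: not dominated.
C: dominated by A (mass 1363≤1400, cost 80≤319, torque 10.8≥1.6).
D: not dominated.
E: not dominated (best torque).
F: not dominated.
G: not dominated.
H: not dominated (best cost).
I: not dominated.
J: not dominated (best mass).

B, D, E, F, G, H, I, J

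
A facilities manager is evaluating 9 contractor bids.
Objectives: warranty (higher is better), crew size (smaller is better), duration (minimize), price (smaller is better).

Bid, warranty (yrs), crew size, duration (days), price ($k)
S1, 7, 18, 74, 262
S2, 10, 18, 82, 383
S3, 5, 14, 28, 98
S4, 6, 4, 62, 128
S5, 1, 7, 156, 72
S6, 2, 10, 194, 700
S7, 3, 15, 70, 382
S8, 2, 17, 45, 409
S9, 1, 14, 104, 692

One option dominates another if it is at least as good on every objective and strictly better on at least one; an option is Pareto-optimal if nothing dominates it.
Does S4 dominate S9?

S4 vs S9: warranty 6≥1, crew size 4≤14, duration 62≤104, price 128≤692 — S4 is at least as good on every objective with at least one strict improvement.

Yes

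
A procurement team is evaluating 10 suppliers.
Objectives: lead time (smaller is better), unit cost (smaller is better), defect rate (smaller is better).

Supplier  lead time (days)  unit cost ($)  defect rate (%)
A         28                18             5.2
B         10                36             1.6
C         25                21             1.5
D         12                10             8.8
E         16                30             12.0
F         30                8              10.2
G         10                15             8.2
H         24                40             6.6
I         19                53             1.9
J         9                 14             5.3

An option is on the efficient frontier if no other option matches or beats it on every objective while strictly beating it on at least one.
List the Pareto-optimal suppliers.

A: not dominated.
B: not dominated.
C: not dominated (best defect rate).
D: not dominated.
E: dominated by D (lead time 12≤16, unit cost 10≤30, defect rate 8.8≤12.0).
F: not dominated (best unit cost).
G: dominated by J (lead time 9≤10, unit cost 14≤15, defect rate 5.3≤8.2).
H: dominated by B (lead time 10≤24, unit cost 36≤40, defect rate 1.6≤6.6).
I: dominated by B (lead time 10≤19, unit cost 36≤53, defect rate 1.6≤1.9).
J: not dominated (best lead time).

A, B, C, D, F, J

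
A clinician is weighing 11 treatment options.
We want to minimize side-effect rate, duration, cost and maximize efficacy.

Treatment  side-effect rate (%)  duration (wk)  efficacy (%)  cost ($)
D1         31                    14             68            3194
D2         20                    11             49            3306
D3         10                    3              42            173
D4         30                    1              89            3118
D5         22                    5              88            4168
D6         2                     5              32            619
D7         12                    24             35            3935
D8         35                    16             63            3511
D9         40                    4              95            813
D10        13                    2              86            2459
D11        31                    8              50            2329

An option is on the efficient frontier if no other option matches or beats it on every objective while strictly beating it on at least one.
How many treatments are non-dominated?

D1: dominated by D4 (side-effect rate 30≤31, duration 1≤14, efficacy 89≥68, cost 3118≤3194).
D2: dominated by D10 (side-effect rate 13≤20, duration 2≤11, efficacy 86≥49, cost 2459≤3306).
D3: not dominated (best cost).
D4: not dominated (best duration).
D5: not dominated.
D6: not dominated (best side-effect rate).
D7: dominated by D3 (side-effect rate 10≤12, duration 3≤24, efficacy 42≥35, cost 173≤3935).
D8: dominated by D1 (side-effect rate 31≤35, duration 14≤16, efficacy 68≥63, cost 3194≤3511).
D9: not dominated (best efficacy).
D10: not dominated.
D11: not dominated.
Pareto-optimal: D3, D4, D5, D6, D9, D10, D11 → 7.

7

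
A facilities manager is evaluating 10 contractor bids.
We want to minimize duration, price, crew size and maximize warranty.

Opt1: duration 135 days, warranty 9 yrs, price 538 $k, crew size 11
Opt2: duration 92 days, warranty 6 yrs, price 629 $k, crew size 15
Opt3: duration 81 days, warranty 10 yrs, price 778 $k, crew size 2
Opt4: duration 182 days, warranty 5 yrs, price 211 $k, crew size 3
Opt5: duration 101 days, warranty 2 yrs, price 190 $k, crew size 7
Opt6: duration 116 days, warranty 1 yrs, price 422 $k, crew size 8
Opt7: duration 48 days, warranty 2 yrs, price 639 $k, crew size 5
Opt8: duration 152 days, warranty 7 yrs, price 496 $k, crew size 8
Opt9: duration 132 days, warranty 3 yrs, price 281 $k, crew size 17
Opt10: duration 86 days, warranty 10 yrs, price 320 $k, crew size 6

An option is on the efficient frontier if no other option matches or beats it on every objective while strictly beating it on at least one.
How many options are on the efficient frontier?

6

Opt1: dominated by Opt10 (duration 86≤135, warranty 10≥9, price 320≤538, crew size 6≤11).
Opt2: dominated by Opt10 (duration 86≤92, warranty 10≥6, price 320≤629, crew size 6≤15).
Opt3: not dominated (best crew size).
Opt4: not dominated.
Opt5: not dominated (best price).
Opt6: dominated by Opt5 (duration 101≤116, warranty 2≥1, price 190≤422, crew size 7≤8).
Opt7: not dominated (best duration).
Opt8: dominated by Opt10 (duration 86≤152, warranty 10≥7, price 320≤496, crew size 6≤8).
Opt9: not dominated.
Opt10: not dominated.
Pareto-optimal: Opt3, Opt4, Opt5, Opt7, Opt9, Opt10 → 6.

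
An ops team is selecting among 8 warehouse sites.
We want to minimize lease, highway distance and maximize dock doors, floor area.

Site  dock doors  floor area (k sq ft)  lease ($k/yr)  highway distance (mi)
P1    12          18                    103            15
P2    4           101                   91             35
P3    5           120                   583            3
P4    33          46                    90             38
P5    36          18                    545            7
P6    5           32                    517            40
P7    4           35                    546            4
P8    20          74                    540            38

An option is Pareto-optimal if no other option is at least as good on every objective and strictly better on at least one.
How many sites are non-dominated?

P1: not dominated.
P2: not dominated.
P3: not dominated (best floor area).
P4: not dominated (best lease).
P5: not dominated (best dock doors).
P6: dominated by P4 (dock doors 33≥5, floor area 46≥32, lease 90≤517, highway distance 38≤40).
P7: not dominated.
P8: not dominated.
Pareto-optimal: P1, P2, P3, P4, P5, P7, P8 → 7.

7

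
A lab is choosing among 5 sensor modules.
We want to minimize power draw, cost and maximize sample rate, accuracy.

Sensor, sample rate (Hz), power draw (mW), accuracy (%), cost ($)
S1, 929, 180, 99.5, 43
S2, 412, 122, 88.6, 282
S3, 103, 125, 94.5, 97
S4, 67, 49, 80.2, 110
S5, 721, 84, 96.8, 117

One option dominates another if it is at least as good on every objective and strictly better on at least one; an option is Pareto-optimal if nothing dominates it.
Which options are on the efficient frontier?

S1: not dominated (best sample rate).
S2: dominated by S5 (sample rate 721≥412, power draw 84≤122, accuracy 96.8≥88.6, cost 117≤282).
S3: not dominated.
S4: not dominated (best power draw).
S5: not dominated.

S1, S3, S4, S5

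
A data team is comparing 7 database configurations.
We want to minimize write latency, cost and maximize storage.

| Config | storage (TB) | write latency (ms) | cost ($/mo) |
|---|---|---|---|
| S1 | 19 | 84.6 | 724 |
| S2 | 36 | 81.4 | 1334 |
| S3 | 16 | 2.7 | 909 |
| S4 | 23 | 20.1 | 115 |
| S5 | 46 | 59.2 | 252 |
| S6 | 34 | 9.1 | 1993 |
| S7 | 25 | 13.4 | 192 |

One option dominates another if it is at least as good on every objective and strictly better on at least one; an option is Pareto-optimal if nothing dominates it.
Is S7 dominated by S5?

No

S5 vs S7: S5 is worse on write latency (59.2 vs 13.4), so it does not dominate S7.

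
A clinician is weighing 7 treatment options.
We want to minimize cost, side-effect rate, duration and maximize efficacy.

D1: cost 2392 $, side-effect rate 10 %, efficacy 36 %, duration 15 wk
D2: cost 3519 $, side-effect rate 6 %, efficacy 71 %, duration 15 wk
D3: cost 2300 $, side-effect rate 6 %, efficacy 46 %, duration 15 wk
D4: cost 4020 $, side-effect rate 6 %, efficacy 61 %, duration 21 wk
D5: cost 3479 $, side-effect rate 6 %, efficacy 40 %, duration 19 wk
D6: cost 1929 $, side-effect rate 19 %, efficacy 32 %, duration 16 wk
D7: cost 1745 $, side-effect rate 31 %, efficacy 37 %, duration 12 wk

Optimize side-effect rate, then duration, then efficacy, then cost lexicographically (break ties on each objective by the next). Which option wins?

First minimize side-effect rate: best is 6, kept {D2, D3, D4, D5}.
Then minimize duration: best is 15, kept {D2, D3}.
Then maximize efficacy: best is 71, kept {D2}.

D2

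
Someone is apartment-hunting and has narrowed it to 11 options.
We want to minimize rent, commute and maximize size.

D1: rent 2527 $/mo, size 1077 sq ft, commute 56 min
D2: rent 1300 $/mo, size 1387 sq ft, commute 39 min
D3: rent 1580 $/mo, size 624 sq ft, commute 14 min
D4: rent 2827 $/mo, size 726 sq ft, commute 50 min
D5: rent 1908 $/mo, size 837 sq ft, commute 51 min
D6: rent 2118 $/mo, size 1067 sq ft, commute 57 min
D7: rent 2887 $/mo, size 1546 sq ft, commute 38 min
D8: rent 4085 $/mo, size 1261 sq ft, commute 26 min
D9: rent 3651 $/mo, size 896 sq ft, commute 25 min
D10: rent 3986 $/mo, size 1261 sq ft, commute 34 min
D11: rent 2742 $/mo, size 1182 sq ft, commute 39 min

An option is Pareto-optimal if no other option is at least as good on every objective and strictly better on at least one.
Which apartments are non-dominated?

D2, D3, D7, D8, D9, D10

D1: dominated by D2 (rent 1300≤2527, size 1387≥1077, commute 39≤56).
D2: not dominated (best rent).
D3: not dominated (best commute).
D4: dominated by D2 (rent 1300≤2827, size 1387≥726, commute 39≤50).
D5: dominated by D2 (rent 1300≤1908, size 1387≥837, commute 39≤51).
D6: dominated by D2 (rent 1300≤2118, size 1387≥1067, commute 39≤57).
D7: not dominated (best size).
D8: not dominated.
D9: not dominated.
D10: not dominated.
D11: dominated by D2 (rent 1300≤2742, size 1387≥1182, commute 39≤39).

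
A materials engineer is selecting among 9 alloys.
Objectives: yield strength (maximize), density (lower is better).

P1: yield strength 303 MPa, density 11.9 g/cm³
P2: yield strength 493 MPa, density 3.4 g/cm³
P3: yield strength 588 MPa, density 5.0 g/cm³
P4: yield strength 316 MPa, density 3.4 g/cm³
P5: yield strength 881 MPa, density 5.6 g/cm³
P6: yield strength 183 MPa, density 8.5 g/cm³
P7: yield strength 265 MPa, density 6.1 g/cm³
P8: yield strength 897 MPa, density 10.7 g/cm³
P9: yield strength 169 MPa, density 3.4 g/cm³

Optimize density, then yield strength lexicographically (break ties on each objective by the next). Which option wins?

First minimize density: best is 3.4, kept {P2, P4, P9}.
Then maximize yield strength: best is 493, kept {P2}.

P2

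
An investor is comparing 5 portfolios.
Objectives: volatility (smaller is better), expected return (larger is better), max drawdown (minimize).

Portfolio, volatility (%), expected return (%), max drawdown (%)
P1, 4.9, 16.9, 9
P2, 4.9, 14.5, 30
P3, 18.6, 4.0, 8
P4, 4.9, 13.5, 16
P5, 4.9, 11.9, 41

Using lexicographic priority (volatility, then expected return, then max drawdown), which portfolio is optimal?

First minimize volatility: best is 4.9, kept {P1, P2, P4, P5}.
Then maximize expected return: best is 16.9, kept {P1}.

P1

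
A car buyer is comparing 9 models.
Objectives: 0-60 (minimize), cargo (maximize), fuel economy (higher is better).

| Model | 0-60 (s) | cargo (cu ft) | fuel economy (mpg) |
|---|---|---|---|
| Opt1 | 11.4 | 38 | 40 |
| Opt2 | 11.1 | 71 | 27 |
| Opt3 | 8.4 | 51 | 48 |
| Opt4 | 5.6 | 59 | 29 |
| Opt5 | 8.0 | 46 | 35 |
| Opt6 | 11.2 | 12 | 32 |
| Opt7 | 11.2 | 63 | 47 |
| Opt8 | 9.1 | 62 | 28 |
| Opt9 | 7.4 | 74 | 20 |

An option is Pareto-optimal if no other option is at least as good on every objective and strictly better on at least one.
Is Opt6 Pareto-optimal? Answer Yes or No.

Opt3 vs Opt6: 0-60 8.4≤11.2, cargo 51≥12, fuel economy 48≥32 — Opt3 is at least as good on every objective and strictly better on at least one, so Opt3 dominates Opt6.

No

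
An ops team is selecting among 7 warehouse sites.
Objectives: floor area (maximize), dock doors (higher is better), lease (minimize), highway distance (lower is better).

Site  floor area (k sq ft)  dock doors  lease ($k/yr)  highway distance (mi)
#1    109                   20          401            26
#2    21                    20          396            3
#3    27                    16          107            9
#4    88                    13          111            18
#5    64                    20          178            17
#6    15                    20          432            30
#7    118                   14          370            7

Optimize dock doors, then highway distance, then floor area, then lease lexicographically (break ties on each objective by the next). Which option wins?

#2

First maximize dock doors: best is 20, kept {#1, #2, #5, #6}.
Then minimize highway distance: best is 3, kept {#2}.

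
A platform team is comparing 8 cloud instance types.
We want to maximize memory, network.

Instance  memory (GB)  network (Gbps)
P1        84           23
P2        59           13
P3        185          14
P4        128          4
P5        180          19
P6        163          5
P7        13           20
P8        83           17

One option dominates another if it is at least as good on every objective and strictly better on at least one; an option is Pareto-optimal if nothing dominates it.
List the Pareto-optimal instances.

P1: not dominated (best network).
P2: dominated by P1 (memory 84≥59, network 23≥13).
P3: not dominated (best memory).
P4: dominated by P3 (memory 185≥128, network 14≥4).
P5: not dominated.
P6: dominated by P3 (memory 185≥163, network 14≥5).
P7: dominated by P1 (memory 84≥13, network 23≥20).
P8: dominated by P1 (memory 84≥83, network 23≥17).

P1, P3, P5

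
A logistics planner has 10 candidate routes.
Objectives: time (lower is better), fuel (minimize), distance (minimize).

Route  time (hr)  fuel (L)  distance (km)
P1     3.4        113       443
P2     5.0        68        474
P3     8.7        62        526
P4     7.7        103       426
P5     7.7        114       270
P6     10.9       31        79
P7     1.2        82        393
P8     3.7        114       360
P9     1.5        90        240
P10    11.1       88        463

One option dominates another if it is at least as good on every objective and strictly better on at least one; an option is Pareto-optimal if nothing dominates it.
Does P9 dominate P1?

Yes

P9 vs P1: time 1.5≤3.4, fuel 90≤113, distance 240≤443 — P9 is at least as good on every objective with at least one strict improvement.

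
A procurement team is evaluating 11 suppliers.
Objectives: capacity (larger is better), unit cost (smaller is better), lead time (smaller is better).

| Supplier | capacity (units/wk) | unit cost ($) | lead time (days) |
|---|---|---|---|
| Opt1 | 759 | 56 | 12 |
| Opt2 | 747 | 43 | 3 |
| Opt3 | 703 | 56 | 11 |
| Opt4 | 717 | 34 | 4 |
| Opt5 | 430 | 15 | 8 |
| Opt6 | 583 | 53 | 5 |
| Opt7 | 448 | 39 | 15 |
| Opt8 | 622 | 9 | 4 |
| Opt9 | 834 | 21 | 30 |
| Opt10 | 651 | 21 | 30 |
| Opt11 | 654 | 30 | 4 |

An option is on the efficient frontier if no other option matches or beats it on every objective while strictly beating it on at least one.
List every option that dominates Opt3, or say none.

Opt2: capacity 747≥703, unit cost 43≤56, lead time 3≤11 — dominates Opt3.
Opt4: capacity 717≥703, unit cost 34≤56, lead time 4≤11 — dominates Opt3.
Others (Opt1, Opt5, Opt6, Opt7, Opt8, Opt9, Opt10, Opt11) are each worse than Opt3 on at least one objective.

Opt2, Opt4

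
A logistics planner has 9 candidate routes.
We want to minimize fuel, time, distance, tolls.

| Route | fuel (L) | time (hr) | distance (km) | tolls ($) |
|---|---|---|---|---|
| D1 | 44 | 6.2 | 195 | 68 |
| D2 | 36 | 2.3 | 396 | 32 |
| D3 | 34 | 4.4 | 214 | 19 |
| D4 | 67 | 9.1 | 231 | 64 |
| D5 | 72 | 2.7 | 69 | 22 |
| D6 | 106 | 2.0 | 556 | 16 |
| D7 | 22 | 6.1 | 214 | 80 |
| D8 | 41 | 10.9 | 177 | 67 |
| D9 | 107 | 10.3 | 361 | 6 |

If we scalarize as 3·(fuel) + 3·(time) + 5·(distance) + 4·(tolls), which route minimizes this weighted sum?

D1: 3·44 + 3·6.2 + 5·195 + 4·68 = 1397.6
D2: 3·36 + 3·2.3 + 5·396 + 4·32 = 2222.9
D3: 3·34 + 3·4.4 + 5·214 + 4·19 = 1261.2
D4: 3·67 + 3·9.1 + 5·231 + 4·64 = 1639.3
D5: 3·72 + 3·2.7 + 5·69 + 4·22 = 657.1
D6: 3·106 + 3·2.0 + 5·556 + 4·16 = 3168.0
D7: 3·22 + 3·6.1 + 5·214 + 4·80 = 1474.3
D8: 3·41 + 3·10.9 + 5·177 + 4·67 = 1308.7
D9: 3·107 + 3·10.3 + 5·361 + 4·6 = 2180.9
Lowest: D5 at 657.1.

D5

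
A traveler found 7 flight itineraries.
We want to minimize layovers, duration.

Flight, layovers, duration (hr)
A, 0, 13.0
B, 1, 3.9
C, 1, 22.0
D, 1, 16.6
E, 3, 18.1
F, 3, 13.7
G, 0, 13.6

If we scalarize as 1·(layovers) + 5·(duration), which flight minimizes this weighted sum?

B

A: 1·0 + 5·13.0 = 65.0
B: 1·1 + 5·3.9 = 20.5
C: 1·1 + 5·22.0 = 111.0
D: 1·1 + 5·16.6 = 84.0
E: 1·3 + 5·18.1 = 93.5
F: 1·3 + 5·13.7 = 71.5
G: 1·0 + 5·13.6 = 68.0
Lowest: B at 20.5.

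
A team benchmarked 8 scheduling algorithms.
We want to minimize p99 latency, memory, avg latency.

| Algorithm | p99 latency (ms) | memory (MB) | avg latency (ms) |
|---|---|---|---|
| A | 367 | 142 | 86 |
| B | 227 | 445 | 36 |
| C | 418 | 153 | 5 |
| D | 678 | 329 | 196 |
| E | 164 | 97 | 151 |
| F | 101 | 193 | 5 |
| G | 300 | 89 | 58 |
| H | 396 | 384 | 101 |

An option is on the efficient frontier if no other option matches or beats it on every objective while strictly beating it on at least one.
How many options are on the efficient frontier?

A: dominated by G (p99 latency 300≤367, memory 89≤142, avg latency 58≤86).
B: dominated by F (p99 latency 101≤227, memory 193≤445, avg latency 5≤36).
C: not dominated.
D: dominated by A (p99 latency 367≤678, memory 142≤329, avg latency 86≤196).
E: not dominated.
F: not dominated (best p99 latency).
G: not dominated (best memory).
H: dominated by A (p99 latency 367≤396, memory 142≤384, avg latency 86≤101).
Pareto-optimal: C, E, F, G → 4.

4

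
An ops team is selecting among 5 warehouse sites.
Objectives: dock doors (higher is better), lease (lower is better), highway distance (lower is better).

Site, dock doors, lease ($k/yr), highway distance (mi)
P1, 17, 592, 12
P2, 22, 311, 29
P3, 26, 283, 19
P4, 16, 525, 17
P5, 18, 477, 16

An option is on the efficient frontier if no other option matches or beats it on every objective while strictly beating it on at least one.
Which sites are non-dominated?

P1, P3, P5

P1: not dominated (best highway distance).
P2: dominated by P3 (dock doors 26≥22, lease 283≤311, highway distance 19≤29).
P3: not dominated (best dock doors).
P4: dominated by P5 (dock doors 18≥16, lease 477≤525, highway distance 16≤17).
P5: not dominated.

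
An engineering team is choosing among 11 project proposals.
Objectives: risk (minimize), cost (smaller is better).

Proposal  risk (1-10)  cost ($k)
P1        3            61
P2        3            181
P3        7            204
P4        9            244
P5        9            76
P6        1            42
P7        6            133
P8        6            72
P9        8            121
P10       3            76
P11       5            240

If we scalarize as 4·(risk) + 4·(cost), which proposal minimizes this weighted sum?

P6

P1: 4·3 + 4·61 = 256
P2: 4·3 + 4·181 = 736
P3: 4·7 + 4·204 = 844
P4: 4·9 + 4·244 = 1012
P5: 4·9 + 4·76 = 340
P6: 4·1 + 4·42 = 172
P7: 4·6 + 4·133 = 556
P8: 4·6 + 4·72 = 312
P9: 4·8 + 4·121 = 516
P10: 4·3 + 4·76 = 316
P11: 4·5 + 4·240 = 980
Lowest: P6 at 172.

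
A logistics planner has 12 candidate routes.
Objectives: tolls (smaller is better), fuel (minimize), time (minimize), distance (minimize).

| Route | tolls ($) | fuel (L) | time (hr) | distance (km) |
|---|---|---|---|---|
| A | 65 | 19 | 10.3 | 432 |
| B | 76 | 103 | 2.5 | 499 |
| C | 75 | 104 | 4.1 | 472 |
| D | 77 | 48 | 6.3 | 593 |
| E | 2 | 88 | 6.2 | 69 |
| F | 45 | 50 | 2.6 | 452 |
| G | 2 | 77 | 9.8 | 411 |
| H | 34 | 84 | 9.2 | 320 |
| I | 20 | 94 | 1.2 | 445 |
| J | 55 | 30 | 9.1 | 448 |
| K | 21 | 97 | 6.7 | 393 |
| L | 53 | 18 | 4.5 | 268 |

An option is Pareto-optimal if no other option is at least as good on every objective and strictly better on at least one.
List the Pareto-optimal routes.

E, F, G, H, I, L

A: dominated by L (tolls 53≤65, fuel 18≤19, time 4.5≤10.3, distance 268≤432).
B: dominated by I (tolls 20≤76, fuel 94≤103, time 1.2≤2.5, distance 445≤499).
C: dominated by F (tolls 45≤75, fuel 50≤104, time 2.6≤4.1, distance 452≤472).
D: dominated by L (tolls 53≤77, fuel 18≤48, time 4.5≤6.3, distance 268≤593).
E: not dominated (best distance).
F: not dominated.
G: not dominated.
H: not dominated.
I: not dominated (best time).
J: dominated by L (tolls 53≤55, fuel 18≤30, time 4.5≤9.1, distance 268≤448).
K: dominated by E (tolls 2≤21, fuel 88≤97, time 6.2≤6.7, distance 69≤393).
L: not dominated (best fuel).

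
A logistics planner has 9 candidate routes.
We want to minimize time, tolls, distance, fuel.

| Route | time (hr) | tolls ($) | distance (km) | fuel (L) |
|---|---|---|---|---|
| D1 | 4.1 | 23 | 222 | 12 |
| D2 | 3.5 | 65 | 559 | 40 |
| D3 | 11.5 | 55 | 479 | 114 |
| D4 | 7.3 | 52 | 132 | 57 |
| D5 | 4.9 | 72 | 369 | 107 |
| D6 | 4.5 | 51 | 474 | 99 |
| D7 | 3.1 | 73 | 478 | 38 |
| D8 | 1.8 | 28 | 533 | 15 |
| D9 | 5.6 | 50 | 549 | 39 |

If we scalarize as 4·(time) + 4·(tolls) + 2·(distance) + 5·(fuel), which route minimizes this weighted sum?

D1

D1: 4·4.1 + 4·23 + 2·222 + 5·12 = 612.4
D2: 4·3.5 + 4·65 + 2·559 + 5·40 = 1592.0
D3: 4·11.5 + 4·55 + 2·479 + 5·114 = 1794.0
D4: 4·7.3 + 4·52 + 2·132 + 5·57 = 786.2
D5: 4·4.9 + 4·72 + 2·369 + 5·107 = 1580.6
D6: 4·4.5 + 4·51 + 2·474 + 5·99 = 1665.0
D7: 4·3.1 + 4·73 + 2·478 + 5·38 = 1450.4
D8: 4·1.8 + 4·28 + 2·533 + 5·15 = 1260.2
D9: 4·5.6 + 4·50 + 2·549 + 5·39 = 1515.4
Lowest: D1 at 612.4.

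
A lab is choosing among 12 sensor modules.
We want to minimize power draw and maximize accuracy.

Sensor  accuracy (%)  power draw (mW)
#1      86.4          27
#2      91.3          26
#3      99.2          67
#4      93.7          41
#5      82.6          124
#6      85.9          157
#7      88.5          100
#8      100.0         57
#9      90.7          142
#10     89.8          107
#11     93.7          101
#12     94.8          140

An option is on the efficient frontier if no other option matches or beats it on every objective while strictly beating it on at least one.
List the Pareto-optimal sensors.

#2, #4, #8

#1: dominated by #2 (accuracy 91.3≥86.4, power draw 26≤27).
#2: not dominated (best power draw).
#3: dominated by #8 (accuracy 100.0≥99.2, power draw 57≤67).
#4: not dominated.
#5: dominated by #1 (accuracy 86.4≥82.6, power draw 27≤124).
#6: dominated by #1 (accuracy 86.4≥85.9, power draw 27≤157).
#7: dominated by #2 (accuracy 91.3≥88.5, power draw 26≤100).
#8: not dominated (best accuracy).
#9: dominated by #2 (accuracy 91.3≥90.7, power draw 26≤142).
#10: dominated by #2 (accuracy 91.3≥89.8, power draw 26≤107).
#11: dominated by #3 (accuracy 99.2≥93.7, power draw 67≤101).
#12: dominated by #3 (accuracy 99.2≥94.8, power draw 67≤140).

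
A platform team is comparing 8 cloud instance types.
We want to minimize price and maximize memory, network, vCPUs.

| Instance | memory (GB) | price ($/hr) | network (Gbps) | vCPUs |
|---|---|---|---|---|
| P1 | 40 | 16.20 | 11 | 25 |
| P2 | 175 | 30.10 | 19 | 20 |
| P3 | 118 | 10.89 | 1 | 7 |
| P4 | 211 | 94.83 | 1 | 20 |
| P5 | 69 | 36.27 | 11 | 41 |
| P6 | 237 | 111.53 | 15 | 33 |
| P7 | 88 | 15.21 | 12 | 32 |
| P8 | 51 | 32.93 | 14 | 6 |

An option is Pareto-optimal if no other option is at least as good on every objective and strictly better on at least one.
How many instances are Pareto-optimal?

6

P1: dominated by P7 (memory 88≥40, price 15.21≤16.20, network 12≥11, vCPUs 32≥25).
P2: not dominated (best network).
P3: not dominated (best price).
P4: not dominated.
P5: not dominated (best vCPUs).
P6: not dominated (best memory).
P7: not dominated.
P8: dominated by P2 (memory 175≥51, price 30.10≤32.93, network 19≥14, vCPUs 20≥6).
Pareto-optimal: P2, P3, P4, P5, P6, P7 → 6.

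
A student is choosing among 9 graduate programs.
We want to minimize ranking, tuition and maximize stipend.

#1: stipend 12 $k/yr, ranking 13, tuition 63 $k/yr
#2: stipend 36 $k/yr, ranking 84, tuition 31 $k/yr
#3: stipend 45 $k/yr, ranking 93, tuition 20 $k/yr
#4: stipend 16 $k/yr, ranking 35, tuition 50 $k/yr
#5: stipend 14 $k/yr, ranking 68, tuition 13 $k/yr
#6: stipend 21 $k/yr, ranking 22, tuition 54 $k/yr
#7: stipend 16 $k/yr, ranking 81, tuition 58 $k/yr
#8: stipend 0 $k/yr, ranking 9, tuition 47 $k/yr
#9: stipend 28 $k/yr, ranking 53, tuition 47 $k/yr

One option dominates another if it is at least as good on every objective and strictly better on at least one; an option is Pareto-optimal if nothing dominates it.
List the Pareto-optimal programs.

#1, #2, #3, #4, #5, #6, #8, #9

#1: not dominated.
#2: not dominated.
#3: not dominated (best stipend).
#4: not dominated.
#5: not dominated (best tuition).
#6: not dominated.
#7: dominated by #4 (stipend 16≥16, ranking 35≤81, tuition 50≤58).
#8: not dominated (best ranking).
#9: not dominated.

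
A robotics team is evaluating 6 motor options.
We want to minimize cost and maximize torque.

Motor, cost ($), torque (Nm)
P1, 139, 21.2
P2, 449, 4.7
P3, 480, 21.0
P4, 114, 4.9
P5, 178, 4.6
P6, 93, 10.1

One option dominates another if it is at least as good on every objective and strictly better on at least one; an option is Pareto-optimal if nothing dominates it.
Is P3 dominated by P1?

Yes

P1 vs P3: cost 139≤480, torque 21.2≥21.0 — P1 is at least as good on every objective with at least one strict improvement.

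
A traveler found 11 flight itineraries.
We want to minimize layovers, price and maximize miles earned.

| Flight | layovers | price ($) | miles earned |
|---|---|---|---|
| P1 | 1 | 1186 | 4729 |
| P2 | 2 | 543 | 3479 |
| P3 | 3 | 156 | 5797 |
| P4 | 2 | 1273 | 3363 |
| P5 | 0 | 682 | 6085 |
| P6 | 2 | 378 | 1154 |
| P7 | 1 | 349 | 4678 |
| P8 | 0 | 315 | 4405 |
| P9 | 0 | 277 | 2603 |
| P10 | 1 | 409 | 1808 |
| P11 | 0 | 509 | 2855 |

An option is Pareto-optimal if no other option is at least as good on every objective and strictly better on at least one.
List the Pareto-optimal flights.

P3, P5, P7, P8, P9

P1: dominated by P5 (layovers 0≤1, price 682≤1186, miles earned 6085≥4729).
P2: dominated by P7 (layovers 1≤2, price 349≤543, miles earned 4678≥3479).
P3: not dominated (best price).
P4: dominated by P1 (layovers 1≤2, price 1186≤1273, miles earned 4729≥3363).
P5: not dominated (best miles earned).
P6: dominated by P7 (layovers 1≤2, price 349≤378, miles earned 4678≥1154).
P7: not dominated.
P8: not dominated.
P9: not dominated.
P10: dominated by P7 (layovers 1≤1, price 349≤409, miles earned 4678≥1808).
P11: dominated by P8 (layovers 0≤0, price 315≤509, miles earned 4405≥2855).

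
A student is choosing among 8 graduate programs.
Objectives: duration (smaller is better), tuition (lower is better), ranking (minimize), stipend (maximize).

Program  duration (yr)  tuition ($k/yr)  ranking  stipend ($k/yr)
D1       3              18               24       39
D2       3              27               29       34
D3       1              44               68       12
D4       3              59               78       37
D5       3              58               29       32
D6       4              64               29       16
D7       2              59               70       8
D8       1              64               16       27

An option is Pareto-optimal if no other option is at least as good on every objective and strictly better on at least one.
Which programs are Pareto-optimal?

D1: not dominated (best tuition).
D2: dominated by D1 (duration 3≤3, tuition 18≤27, ranking 24≤29, stipend 39≥34).
D3: not dominated.
D4: dominated by D1 (duration 3≤3, tuition 18≤59, ranking 24≤78, stipend 39≥37).
D5: dominated by D1 (duration 3≤3, tuition 18≤58, ranking 24≤29, stipend 39≥32).
D6: dominated by D1 (duration 3≤4, tuition 18≤64, ranking 24≤29, stipend 39≥16).
D7: dominated by D3 (duration 1≤2, tuition 44≤59, ranking 68≤70, stipend 12≥8).
D8: not dominated (best ranking).

D1, D3, D8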